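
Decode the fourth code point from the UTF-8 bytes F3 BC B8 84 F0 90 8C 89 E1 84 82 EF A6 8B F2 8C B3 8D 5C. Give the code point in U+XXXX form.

U+F98B

Offset 0: leading byte 0xF3 = 11110011 → 4-byte char #1 = F3 BC B8 84.
Offset 4: leading byte 0xF0 = 11110000 → 4-byte char #2 = F0 90 8C 89.
Offset 8: leading byte 0xE1 = 11100001 → 3-byte char #3 = E1 84 82.
Offset 11: leading byte 0xEF = 11101111 → 3-byte char #4 = EF A6 8B.
Leading byte 0xEF = 11101111 matches 1110xxxx → 3-byte sequence.
Byte 1: 0xEF = 11101111, payload 1111 (4 bits).
Byte 2: 0xA6 = 10100110 (10xxxxxx ✓), payload 100110.
Byte 3: 0x8B = 10001011 (10xxxxxx ✓), payload 001011.
Concatenate: 1111100110001011 = 0xF98B (16 bits → U+F98B).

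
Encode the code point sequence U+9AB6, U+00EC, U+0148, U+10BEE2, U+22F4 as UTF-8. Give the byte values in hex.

E9 AA B6 C3 AC C5 88 F4 8B BB A2 E2 8B B4

U+9AB6: 3-byte form → E9 AA B6.
U+00EC: 2-byte form → C3 AC.
U+0148: 2-byte form → C5 88.
U+10BEE2: 4-byte form → F4 8B BB A2.
U+22F4: 3-byte form → E2 8B B4.
Concatenated (14 bytes): E9 AA B6 C3 AC C5 88 F4 8B BB A2 E2 8B B4.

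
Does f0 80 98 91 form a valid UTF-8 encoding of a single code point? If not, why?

invalid (overlong encoding)

Leading byte 0xF0 = 11110000 → 4-byte form.
Continuation bytes all match 10xxxxxx. Payload decodes to 0x611.
But 0x611 < 0x10000, the minimum for a 4-byte sequence — this is an overlong encoding.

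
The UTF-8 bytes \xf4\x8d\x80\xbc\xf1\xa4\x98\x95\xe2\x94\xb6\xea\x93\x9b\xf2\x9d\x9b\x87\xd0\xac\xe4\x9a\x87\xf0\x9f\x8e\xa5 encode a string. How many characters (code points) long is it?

Byte at offset 0: 0xF4 = 11110100 → 4-byte char (#1). Advance 4.
Byte at offset 4: 0xF1 = 11110001 → 4-byte char (#2). Advance 4.
Byte at offset 8: 0xE2 = 11100010 → 3-byte char (#3). Advance 3.
Byte at offset 11: 0xEA = 11101010 → 3-byte char (#4). Advance 3.
Byte at offset 14: 0xF2 = 11110010 → 4-byte char (#5). Advance 4.
Byte at offset 18: 0xD0 = 11010000 → 2-byte char (#6). Advance 2.
Byte at offset 20: 0xE4 = 11100100 → 3-byte char (#7). Advance 3.
Byte at offset 23: 0xF0 = 11110000 → 4-byte char (#8). Advance 4.
Reached end at offset 27 after 8 code points.

8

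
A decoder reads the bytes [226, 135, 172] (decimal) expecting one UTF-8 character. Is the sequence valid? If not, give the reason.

Leading byte 0xE2 = 11100010 → 3-byte form.
Continuation bytes 0x87=10000111, 0xAC=10101100 all match 10xxxxxx.
Decoded value 0x21EC is ≥ 0x800 (shortest form) and not a surrogate.

valid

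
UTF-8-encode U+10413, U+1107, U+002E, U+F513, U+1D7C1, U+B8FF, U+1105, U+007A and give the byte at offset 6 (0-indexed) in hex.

U+10413 → 4-byte form F0 90 90 93 at offsets 0–3.
U+1107 → 3-byte form E1 84 87 at offsets 4–6.
Offset 6 falls in char 2's range; it's byte 3 of E1 84 87 = 0x87.

0x87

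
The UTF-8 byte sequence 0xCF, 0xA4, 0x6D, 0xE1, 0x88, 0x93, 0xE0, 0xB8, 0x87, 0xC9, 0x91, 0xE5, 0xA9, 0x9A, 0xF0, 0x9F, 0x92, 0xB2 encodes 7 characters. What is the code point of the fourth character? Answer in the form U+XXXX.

U+0E07

Offset 0: leading byte 0xCF = 11001111 → 2-byte char #1 = CF A4.
Offset 2: leading byte 0x6D = 01101101 → 1-byte char #2 = 6D.
Offset 3: leading byte 0xE1 = 11100001 → 3-byte char #3 = E1 88 93.
Offset 6: leading byte 0xE0 = 11100000 → 3-byte char #4 = E0 B8 87.
Leading byte 0xE0 = 11100000 matches 1110xxxx → 3-byte sequence.
Byte 1: 0xE0 = 11100000, payload 0000 (4 bits).
Byte 2: 0xB8 = 10111000 (10xxxxxx ✓), payload 111000.
Byte 3: 0x87 = 10000111 (10xxxxxx ✓), payload 000111.
Concatenate: 0000111000000111 = 0xE07 (16 bits → U+0E07).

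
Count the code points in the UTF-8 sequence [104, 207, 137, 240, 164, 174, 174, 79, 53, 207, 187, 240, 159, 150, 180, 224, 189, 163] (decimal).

8

Byte at offset 0: 0x68 = 01101000 → 1-byte char (#1). Advance 1.
Byte at offset 1: 0xCF = 11001111 → 2-byte char (#2). Advance 2.
Byte at offset 3: 0xF0 = 11110000 → 4-byte char (#3). Advance 4.
Byte at offset 7: 0x4F = 01001111 → 1-byte char (#4). Advance 1.
Byte at offset 8: 0x35 = 00110101 → 1-byte char (#5). Advance 1.
Byte at offset 9: 0xCF = 11001111 → 2-byte char (#6). Advance 2.
Byte at offset 11: 0xF0 = 11110000 → 4-byte char (#7). Advance 4.
Byte at offset 15: 0xE0 = 11100000 → 3-byte char (#8). Advance 3.
Reached end at offset 18 after 8 code points.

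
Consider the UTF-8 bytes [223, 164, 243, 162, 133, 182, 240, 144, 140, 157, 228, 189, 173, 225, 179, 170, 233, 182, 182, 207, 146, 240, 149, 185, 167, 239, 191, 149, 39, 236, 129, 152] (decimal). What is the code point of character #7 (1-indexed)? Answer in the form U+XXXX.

U+03D2

Offset 0: leading byte 0xDF = 11011111 → 2-byte char #1 = DF A4.
Offset 2: leading byte 0xF3 = 11110011 → 4-byte char #2 = F3 A2 85 B6.
Offset 6: leading byte 0xF0 = 11110000 → 4-byte char #3 = F0 90 8C 9D.
Offset 10: leading byte 0xE4 = 11100100 → 3-byte char #4 = E4 BD AD.
Offset 13: leading byte 0xE1 = 11100001 → 3-byte char #5 = E1 B3 AA.
Offset 16: leading byte 0xE9 = 11101001 → 3-byte char #6 = E9 B6 B6.
Offset 19: leading byte 0xCF = 11001111 → 2-byte char #7 = CF 92.
Leading byte 0xCF = 11001111 matches 110xxxxx → 2-byte sequence.
Byte 1: 0xCF = 11001111, payload 01111 (5 bits).
Byte 2: 0x92 = 10010010 (10xxxxxx ✓), payload 010010.
Concatenate: 01111010010 = 0x3D2 (11 bits → U+03D2).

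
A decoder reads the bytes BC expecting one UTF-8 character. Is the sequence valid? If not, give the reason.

invalid (continuation byte with no leading byte)

Byte 0xBC = 10111100 has the form 10xxxxxx — a continuation byte — but there is no preceding leading byte.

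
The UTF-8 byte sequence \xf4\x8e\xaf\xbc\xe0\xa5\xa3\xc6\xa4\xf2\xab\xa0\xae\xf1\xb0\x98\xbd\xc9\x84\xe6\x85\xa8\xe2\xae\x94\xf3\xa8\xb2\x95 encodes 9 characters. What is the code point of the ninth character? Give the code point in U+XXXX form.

Offset 0: leading byte 0xF4 = 11110100 → 4-byte char #1 = F4 8E AF BC.
Offset 4: leading byte 0xE0 = 11100000 → 3-byte char #2 = E0 A5 A3.
Offset 7: leading byte 0xC6 = 11000110 → 2-byte char #3 = C6 A4.
Offset 9: leading byte 0xF2 = 11110010 → 4-byte char #4 = F2 AB A0 AE.
Offset 13: leading byte 0xF1 = 11110001 → 4-byte char #5 = F1 B0 98 BD.
Offset 17: leading byte 0xC9 = 11001001 → 2-byte char #6 = C9 84.
Offset 19: leading byte 0xE6 = 11100110 → 3-byte char #7 = E6 85 A8.
Offset 22: leading byte 0xE2 = 11100010 → 3-byte char #8 = E2 AE 94.
Offset 25: leading byte 0xF3 = 11110011 → 4-byte char #9 = F3 A8 B2 95.
Leading byte 0xF3 = 11110011 matches 11110xxx → 4-byte sequence.
Byte 1: 0xF3 = 11110011, payload 011 (3 bits).
Byte 2: 0xA8 = 10101000 (10xxxxxx ✓), payload 101000.
Byte 3: 0xB2 = 10110010 (10xxxxxx ✓), payload 110010.
Byte 4: 0x95 = 10010101 (10xxxxxx ✓), payload 010101.
Concatenate: 011101000110010010101 = 0xE8C95 (21 bits → U+E8C95).

U+E8C95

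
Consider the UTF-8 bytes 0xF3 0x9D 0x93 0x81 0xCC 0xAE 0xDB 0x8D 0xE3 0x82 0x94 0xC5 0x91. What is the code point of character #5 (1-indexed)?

U+0151

Offset 0: leading byte 0xF3 = 11110011 → 4-byte char #1 = F3 9D 93 81.
Offset 4: leading byte 0xCC = 11001100 → 2-byte char #2 = CC AE.
Offset 6: leading byte 0xDB = 11011011 → 2-byte char #3 = DB 8D.
Offset 8: leading byte 0xE3 = 11100011 → 3-byte char #4 = E3 82 94.
Offset 11: leading byte 0xC5 = 11000101 → 2-byte char #5 = C5 91.
Leading byte 0xC5 = 11000101 matches 110xxxxx → 2-byte sequence.
Byte 1: 0xC5 = 11000101, payload 00101 (5 bits).
Byte 2: 0x91 = 10010001 (10xxxxxx ✓), payload 010001.
Concatenate: 00101010001 = 0x151 (11 bits → U+0151).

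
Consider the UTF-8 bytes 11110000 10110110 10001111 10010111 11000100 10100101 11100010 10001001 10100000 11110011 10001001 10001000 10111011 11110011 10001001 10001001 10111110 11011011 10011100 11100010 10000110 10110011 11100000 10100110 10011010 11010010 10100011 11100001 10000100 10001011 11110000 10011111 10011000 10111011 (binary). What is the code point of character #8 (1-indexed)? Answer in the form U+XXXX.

U+099A

Offset 0: leading byte 0xF0 = 11110000 → 4-byte char #1 = F0 B6 8F 97.
Offset 4: leading byte 0xC4 = 11000100 → 2-byte char #2 = C4 A5.
Offset 6: leading byte 0xE2 = 11100010 → 3-byte char #3 = E2 89 A0.
Offset 9: leading byte 0xF3 = 11110011 → 4-byte char #4 = F3 89 88 BB.
Offset 13: leading byte 0xF3 = 11110011 → 4-byte char #5 = F3 89 89 BE.
Offset 17: leading byte 0xDB = 11011011 → 2-byte char #6 = DB 9C.
Offset 19: leading byte 0xE2 = 11100010 → 3-byte char #7 = E2 86 B3.
Offset 22: leading byte 0xE0 = 11100000 → 3-byte char #8 = E0 A6 9A.
Leading byte 0xE0 = 11100000 matches 1110xxxx → 3-byte sequence.
Byte 1: 0xE0 = 11100000, payload 0000 (4 bits).
Byte 2: 0xA6 = 10100110 (10xxxxxx ✓), payload 100110.
Byte 3: 0x9A = 10011010 (10xxxxxx ✓), payload 011010.
Concatenate: 0000100110011010 = 0x99A (16 bits → U+099A).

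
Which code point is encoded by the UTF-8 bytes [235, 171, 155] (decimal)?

Leading byte 0xEB = 11101011 matches 1110xxxx → 3-byte sequence.
Byte 1: 0xEB = 11101011, payload 1011 (4 bits).
Byte 2: 0xAB = 10101011 (10xxxxxx ✓), payload 101011.
Byte 3: 0x9B = 10011011 (10xxxxxx ✓), payload 011011.
Concatenate: 1011101011011011 = 0xBADB (16 bits → U+BADB).

U+BADB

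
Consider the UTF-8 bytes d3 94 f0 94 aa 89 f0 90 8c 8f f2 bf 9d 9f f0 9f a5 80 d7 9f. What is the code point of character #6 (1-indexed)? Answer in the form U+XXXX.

U+05DF

Offset 0: leading byte 0xD3 = 11010011 → 2-byte char #1 = D3 94.
Offset 2: leading byte 0xF0 = 11110000 → 4-byte char #2 = F0 94 AA 89.
Offset 6: leading byte 0xF0 = 11110000 → 4-byte char #3 = F0 90 8C 8F.
Offset 10: leading byte 0xF2 = 11110010 → 4-byte char #4 = F2 BF 9D 9F.
Offset 14: leading byte 0xF0 = 11110000 → 4-byte char #5 = F0 9F A5 80.
Offset 18: leading byte 0xD7 = 11010111 → 2-byte char #6 = D7 9F.
Leading byte 0xD7 = 11010111 matches 110xxxxx → 2-byte sequence.
Byte 1: 0xD7 = 11010111, payload 10111 (5 bits).
Byte 2: 0x9F = 10011111 (10xxxxxx ✓), payload 011111.
Concatenate: 10111011111 = 0x5DF (11 bits → U+05DF).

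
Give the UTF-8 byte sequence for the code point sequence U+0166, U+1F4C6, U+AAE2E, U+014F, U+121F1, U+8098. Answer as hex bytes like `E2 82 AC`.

C5 A6 F0 9F 93 86 F2 AA B8 AE C5 8F F0 92 87 B1 E8 82 98

U+0166: 2-byte form → C5 A6.
U+1F4C6: 4-byte form → F0 9F 93 86.
U+AAE2E: 4-byte form → F2 AA B8 AE.
U+014F: 2-byte form → C5 8F.
U+121F1: 4-byte form → F0 92 87 B1.
U+8098: 3-byte form → E8 82 98.
Concatenated (19 bytes): C5 A6 F0 9F 93 86 F2 AA B8 AE C5 8F F0 92 87 B1 E8 82 98.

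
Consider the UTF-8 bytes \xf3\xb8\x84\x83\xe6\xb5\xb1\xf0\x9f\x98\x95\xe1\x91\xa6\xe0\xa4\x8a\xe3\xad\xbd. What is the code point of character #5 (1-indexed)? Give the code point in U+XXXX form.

Offset 0: leading byte 0xF3 = 11110011 → 4-byte char #1 = F3 B8 84 83.
Offset 4: leading byte 0xE6 = 11100110 → 3-byte char #2 = E6 B5 B1.
Offset 7: leading byte 0xF0 = 11110000 → 4-byte char #3 = F0 9F 98 95.
Offset 11: leading byte 0xE1 = 11100001 → 3-byte char #4 = E1 91 A6.
Offset 14: leading byte 0xE0 = 11100000 → 3-byte char #5 = E0 A4 8A.
Leading byte 0xE0 = 11100000 matches 1110xxxx → 3-byte sequence.
Byte 1: 0xE0 = 11100000, payload 0000 (4 bits).
Byte 2: 0xA4 = 10100100 (10xxxxxx ✓), payload 100100.
Byte 3: 0x8A = 10001010 (10xxxxxx ✓), payload 001010.
Concatenate: 0000100100001010 = 0x90A (16 bits → U+090A).

U+090A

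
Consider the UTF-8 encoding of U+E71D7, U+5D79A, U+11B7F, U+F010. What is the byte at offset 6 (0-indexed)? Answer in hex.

0x9E

U+E71D7 → 4-byte form F3 A7 87 97 at offsets 0–3.
U+5D79A → 4-byte form F1 9D 9E 9A at offsets 4–7.
Offset 6 falls in char 2's range; it's byte 3 of F1 9D 9E 9A = 0x9E.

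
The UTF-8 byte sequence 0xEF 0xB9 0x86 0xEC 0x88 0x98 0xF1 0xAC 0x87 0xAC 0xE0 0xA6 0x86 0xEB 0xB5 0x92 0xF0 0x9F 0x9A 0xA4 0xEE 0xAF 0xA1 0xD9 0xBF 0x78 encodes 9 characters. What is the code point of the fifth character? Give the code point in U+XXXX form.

Offset 0: leading byte 0xEF = 11101111 → 3-byte char #1 = EF B9 86.
Offset 3: leading byte 0xEC = 11101100 → 3-byte char #2 = EC 88 98.
Offset 6: leading byte 0xF1 = 11110001 → 4-byte char #3 = F1 AC 87 AC.
Offset 10: leading byte 0xE0 = 11100000 → 3-byte char #4 = E0 A6 86.
Offset 13: leading byte 0xEB = 11101011 → 3-byte char #5 = EB B5 92.
Leading byte 0xEB = 11101011 matches 1110xxxx → 3-byte sequence.
Byte 1: 0xEB = 11101011, payload 1011 (4 bits).
Byte 2: 0xB5 = 10110101 (10xxxxxx ✓), payload 110101.
Byte 3: 0x92 = 10010010 (10xxxxxx ✓), payload 010010.
Concatenate: 1011110101010010 = 0xBD52 (16 bits → U+BD52).

U+BD52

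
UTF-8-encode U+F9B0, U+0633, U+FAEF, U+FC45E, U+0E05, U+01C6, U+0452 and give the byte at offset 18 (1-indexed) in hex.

1-indexed offset 18 is 0-indexed offset 17.
U+F9B0 → 3-byte form EF A6 B0 at offsets 0–2.
U+0633 → 2-byte form D8 B3 at offsets 3–4.
U+FAEF → 3-byte form EF AB AF at offsets 5–7.
U+FC45E → 4-byte form F3 BC 91 9E at offsets 8–11.
U+0E05 → 3-byte form E0 B8 85 at offsets 12–14.
U+01C6 → 2-byte form C7 86 at offsets 15–16.
U+0452 → 2-byte form D1 92 at offsets 17–18.
Offset 17 falls in char 7's range; it's byte 1 of D1 92 = 0xD1.

0xD1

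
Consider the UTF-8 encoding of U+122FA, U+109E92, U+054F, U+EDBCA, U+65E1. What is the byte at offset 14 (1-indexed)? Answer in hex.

1-indexed offset 14 is 0-indexed offset 13.
U+122FA → 4-byte form F0 92 8B BA at offsets 0–3.
U+109E92 → 4-byte form F4 89 BA 92 at offsets 4–7.
U+054F → 2-byte form D5 8F at offsets 8–9.
U+EDBCA → 4-byte form F3 AD AF 8A at offsets 10–13.
Offset 13 falls in char 4's range; it's byte 4 of F3 AD AF 8A = 0x8A.

0x8A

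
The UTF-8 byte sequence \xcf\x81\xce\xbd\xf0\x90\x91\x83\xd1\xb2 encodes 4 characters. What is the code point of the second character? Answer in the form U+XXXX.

Offset 0: leading byte 0xCF = 11001111 → 2-byte char #1 = CF 81.
Offset 2: leading byte 0xCE = 11001110 → 2-byte char #2 = CE BD.
Leading byte 0xCE = 11001110 matches 110xxxxx → 2-byte sequence.
Byte 1: 0xCE = 11001110, payload 01110 (5 bits).
Byte 2: 0xBD = 10111101 (10xxxxxx ✓), payload 111101.
Concatenate: 01110111101 = 0x3BD (11 bits → U+03BD).

U+03BD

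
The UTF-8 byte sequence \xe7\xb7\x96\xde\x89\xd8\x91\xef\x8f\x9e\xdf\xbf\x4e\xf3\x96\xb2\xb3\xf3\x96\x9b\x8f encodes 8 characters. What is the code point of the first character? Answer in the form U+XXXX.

U+7DD6

Offset 0: leading byte 0xE7 = 11100111 → 3-byte char #1 = E7 B7 96.
Leading byte 0xE7 = 11100111 matches 1110xxxx → 3-byte sequence.
Byte 1: 0xE7 = 11100111, payload 0111 (4 bits).
Byte 2: 0xB7 = 10110111 (10xxxxxx ✓), payload 110111.
Byte 3: 0x96 = 10010110 (10xxxxxx ✓), payload 010110.
Concatenate: 0111110111010110 = 0x7DD6 (16 bits → U+7DD6).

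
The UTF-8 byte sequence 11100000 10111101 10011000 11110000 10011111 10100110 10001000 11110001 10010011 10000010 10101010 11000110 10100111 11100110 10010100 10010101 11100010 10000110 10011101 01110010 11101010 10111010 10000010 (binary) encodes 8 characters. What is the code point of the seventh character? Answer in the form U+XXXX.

Offset 0: leading byte 0xE0 = 11100000 → 3-byte char #1 = E0 BD 98.
Offset 3: leading byte 0xF0 = 11110000 → 4-byte char #2 = F0 9F A6 88.
Offset 7: leading byte 0xF1 = 11110001 → 4-byte char #3 = F1 93 82 AA.
Offset 11: leading byte 0xC6 = 11000110 → 2-byte char #4 = C6 A7.
Offset 13: leading byte 0xE6 = 11100110 → 3-byte char #5 = E6 94 95.
Offset 16: leading byte 0xE2 = 11100010 → 3-byte char #6 = E2 86 9D.
Offset 19: leading byte 0x72 = 01110010 → 1-byte char #7 = 72.
Leading byte 0x72 = 01110010 matches 0xxxxxxx → 1-byte sequence.
Byte 1: 0x72 = 01110010, payload 1110010 (7 bits).
Concatenate: 1110010 = 0x72 (7 bits → U+0072).

U+0072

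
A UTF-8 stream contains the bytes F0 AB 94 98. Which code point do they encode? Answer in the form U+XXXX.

U+2B518

Leading byte 0xF0 = 11110000 matches 11110xxx → 4-byte sequence.
Byte 1: 0xF0 = 11110000, payload 000 (3 bits).
Byte 2: 0xAB = 10101011 (10xxxxxx ✓), payload 101011.
Byte 3: 0x94 = 10010100 (10xxxxxx ✓), payload 010100.
Byte 4: 0x98 = 10011000 (10xxxxxx ✓), payload 011000.
Concatenate: 000101011010100011000 = 0x2B518 (21 bits → U+2B518).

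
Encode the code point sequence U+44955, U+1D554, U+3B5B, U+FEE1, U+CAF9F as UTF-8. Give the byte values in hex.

U+44955: 4-byte form → F1 84 A5 95.
U+1D554: 4-byte form → F0 9D 95 94.
U+3B5B: 3-byte form → E3 AD 9B.
U+FEE1: 3-byte form → EF BB A1.
U+CAF9F: 4-byte form → F3 8A BE 9F.
Concatenated (18 bytes): F1 84 A5 95 F0 9D 95 94 E3 AD 9B EF BB A1 F3 8A BE 9F.

F1 84 A5 95 F0 9D 95 94 E3 AD 9B EF BB A1 F3 8A BE 9F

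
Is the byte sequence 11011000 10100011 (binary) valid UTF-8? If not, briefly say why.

valid

Leading byte 0xD8 = 11011000 → 2-byte form.
Continuation bytes 0xA3=10100011 all match 10xxxxxx.
Decoded value 0x623 is ≥ 0x80 (shortest form) and not a surrogate.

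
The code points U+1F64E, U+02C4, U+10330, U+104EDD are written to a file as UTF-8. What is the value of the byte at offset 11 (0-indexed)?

U+1F64E → 4-byte form F0 9F 99 8E at offsets 0–3.
U+02C4 → 2-byte form CB 84 at offsets 4–5.
U+10330 → 4-byte form F0 90 8C B0 at offsets 6–9.
U+104EDD → 4-byte form F4 84 BB 9D at offsets 10–13.
Offset 11 falls in char 4's range; it's byte 2 of F4 84 BB 9D = 0x84.

0x84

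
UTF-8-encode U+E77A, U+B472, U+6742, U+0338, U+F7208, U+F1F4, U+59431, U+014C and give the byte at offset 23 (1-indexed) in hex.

0xC5

1-indexed offset 23 is 0-indexed offset 22.
U+E77A → 3-byte form EE 9D BA at offsets 0–2.
U+B472 → 3-byte form EB 91 B2 at offsets 3–5.
U+6742 → 3-byte form E6 9D 82 at offsets 6–8.
U+0338 → 2-byte form CC B8 at offsets 9–10.
U+F7208 → 4-byte form F3 B7 88 88 at offsets 11–14.
U+F1F4 → 3-byte form EF 87 B4 at offsets 15–17.
U+59431 → 4-byte form F1 99 90 B1 at offsets 18–21.
U+014C → 2-byte form C5 8C at offsets 22–23.
Offset 22 falls in char 8's range; it's byte 1 of C5 8C = 0xC5.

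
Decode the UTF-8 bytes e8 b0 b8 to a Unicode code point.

U+8C38

Leading byte 0xE8 = 11101000 matches 1110xxxx → 3-byte sequence.
Byte 1: 0xE8 = 11101000, payload 1000 (4 bits).
Byte 2: 0xB0 = 10110000 (10xxxxxx ✓), payload 110000.
Byte 3: 0xB8 = 10111000 (10xxxxxx ✓), payload 111000.
Concatenate: 1000110000111000 = 0x8C38 (16 bits → U+8C38).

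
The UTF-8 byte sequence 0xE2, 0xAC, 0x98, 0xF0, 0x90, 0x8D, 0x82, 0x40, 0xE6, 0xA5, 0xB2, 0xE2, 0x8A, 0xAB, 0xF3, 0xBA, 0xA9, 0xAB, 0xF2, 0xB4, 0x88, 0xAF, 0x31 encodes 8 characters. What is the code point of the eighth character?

Offset 0: leading byte 0xE2 = 11100010 → 3-byte char #1 = E2 AC 98.
Offset 3: leading byte 0xF0 = 11110000 → 4-byte char #2 = F0 90 8D 82.
Offset 7: leading byte 0x40 = 01000000 → 1-byte char #3 = 40.
Offset 8: leading byte 0xE6 = 11100110 → 3-byte char #4 = E6 A5 B2.
Offset 11: leading byte 0xE2 = 11100010 → 3-byte char #5 = E2 8A AB.
Offset 14: leading byte 0xF3 = 11110011 → 4-byte char #6 = F3 BA A9 AB.
Offset 18: leading byte 0xF2 = 11110010 → 4-byte char #7 = F2 B4 88 AF.
Offset 22: leading byte 0x31 = 00110001 → 1-byte char #8 = 31.
Leading byte 0x31 = 00110001 matches 0xxxxxxx → 1-byte sequence.
Byte 1: 0x31 = 00110001, payload 0110001 (7 bits).
Concatenate: 0110001 = 0x31 (7 bits → U+0031).

U+0031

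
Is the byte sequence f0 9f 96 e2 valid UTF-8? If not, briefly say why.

invalid (non-continuation byte where continuation expected)

Leading byte 0xF0 = 11110000 → 4-byte form.
Byte 4 is 0xE2 = 11100010, which is not 10xxxxxx — expected a continuation byte.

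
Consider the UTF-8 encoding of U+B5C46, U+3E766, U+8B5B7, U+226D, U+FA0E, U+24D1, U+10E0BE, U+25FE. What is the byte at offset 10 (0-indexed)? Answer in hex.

0x96

U+B5C46 → 4-byte form F2 B5 B1 86 at offsets 0–3.
U+3E766 → 4-byte form F0 BE 9D A6 at offsets 4–7.
U+8B5B7 → 4-byte form F2 8B 96 B7 at offsets 8–11.
Offset 10 falls in char 3's range; it's byte 3 of F2 8B 96 B7 = 0x96.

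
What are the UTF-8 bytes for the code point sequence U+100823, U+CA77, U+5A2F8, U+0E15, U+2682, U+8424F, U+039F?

U+100823: 4-byte form → F4 80 A0 A3.
U+CA77: 3-byte form → EC A9 B7.
U+5A2F8: 4-byte form → F1 9A 8B B8.
U+0E15: 3-byte form → E0 B8 95.
U+2682: 3-byte form → E2 9A 82.
U+8424F: 4-byte form → F2 84 89 8F.
U+039F: 2-byte form → CE 9F.
Concatenated (23 bytes): F4 80 A0 A3 EC A9 B7 F1 9A 8B B8 E0 B8 95 E2 9A 82 F2 84 89 8F CE 9F.

F4 80 A0 A3 EC A9 B7 F1 9A 8B B8 E0 B8 95 E2 9A 82 F2 84 89 8F CE 9F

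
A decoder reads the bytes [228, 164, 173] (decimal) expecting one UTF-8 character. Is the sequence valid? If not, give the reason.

Leading byte 0xE4 = 11100100 → 3-byte form.
Continuation bytes 0xA4=10100100, 0xAD=10101101 all match 10xxxxxx.
Decoded value 0x492D is ≥ 0x800 (shortest form) and not a surrogate.

valid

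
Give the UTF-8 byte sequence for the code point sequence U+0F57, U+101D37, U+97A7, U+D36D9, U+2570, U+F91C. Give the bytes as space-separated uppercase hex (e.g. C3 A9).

U+0F57: 3-byte form → E0 BD 97.
U+101D37: 4-byte form → F4 81 B4 B7.
U+97A7: 3-byte form → E9 9E A7.
U+D36D9: 4-byte form → F3 93 9B 99.
U+2570: 3-byte form → E2 95 B0.
U+F91C: 3-byte form → EF A4 9C.
Concatenated (20 bytes): E0 BD 97 F4 81 B4 B7 E9 9E A7 F3 93 9B 99 E2 95 B0 EF A4 9C.

E0 BD 97 F4 81 B4 B7 E9 9E A7 F3 93 9B 99 E2 95 B0 EF A4 9C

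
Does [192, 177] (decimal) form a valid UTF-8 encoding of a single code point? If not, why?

invalid (overlong encoding)

Leading byte 0xC0 = 11000000 → 2-byte form.
Continuation bytes all match 10xxxxxx. Payload decodes to 0x31.
But 0x31 < 0x80, the minimum for a 2-byte sequence — this is an overlong encoding.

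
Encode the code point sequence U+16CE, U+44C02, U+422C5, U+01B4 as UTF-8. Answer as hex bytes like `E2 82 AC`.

U+16CE: 3-byte form → E1 9B 8E.
U+44C02: 4-byte form → F1 84 B0 82.
U+422C5: 4-byte form → F1 82 8B 85.
U+01B4: 2-byte form → C6 B4.
Concatenated (13 bytes): E1 9B 8E F1 84 B0 82 F1 82 8B 85 C6 B4.

E1 9B 8E F1 84 B0 82 F1 82 8B 85 C6 B4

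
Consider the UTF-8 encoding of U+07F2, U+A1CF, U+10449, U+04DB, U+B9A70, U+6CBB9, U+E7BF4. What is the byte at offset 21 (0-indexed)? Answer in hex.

U+07F2 → 2-byte form DF B2 at offsets 0–1.
U+A1CF → 3-byte form EA 87 8F at offsets 2–4.
U+10449 → 4-byte form F0 90 91 89 at offsets 5–8.
U+04DB → 2-byte form D3 9B at offsets 9–10.
U+B9A70 → 4-byte form F2 B9 A9 B0 at offsets 11–14.
U+6CBB9 → 4-byte form F1 AC AE B9 at offsets 15–18.
U+E7BF4 → 4-byte form F3 A7 AF B4 at offsets 19–22.
Offset 21 falls in char 7's range; it's byte 3 of F3 A7 AF B4 = 0xAF.

0xAF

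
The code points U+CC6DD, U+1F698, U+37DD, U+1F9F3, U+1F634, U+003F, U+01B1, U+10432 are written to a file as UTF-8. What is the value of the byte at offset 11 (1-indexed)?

0x9D

1-indexed offset 11 is 0-indexed offset 10.
U+CC6DD → 4-byte form F3 8C 9B 9D at offsets 0–3.
U+1F698 → 4-byte form F0 9F 9A 98 at offsets 4–7.
U+37DD → 3-byte form E3 9F 9D at offsets 8–10.
Offset 10 falls in char 3's range; it's byte 3 of E3 9F 9D = 0x9D.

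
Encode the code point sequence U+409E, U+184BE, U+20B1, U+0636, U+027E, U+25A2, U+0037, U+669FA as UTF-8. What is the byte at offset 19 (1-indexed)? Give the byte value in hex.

0xF1

1-indexed offset 19 is 0-indexed offset 18.
U+409E → 3-byte form E4 82 9E at offsets 0–2.
U+184BE → 4-byte form F0 98 92 BE at offsets 3–6.
U+20B1 → 3-byte form E2 82 B1 at offsets 7–9.
U+0636 → 2-byte form D8 B6 at offsets 10–11.
U+027E → 2-byte form C9 BE at offsets 12–13.
U+25A2 → 3-byte form E2 96 A2 at offsets 14–16.
U+0037 → 1-byte form 37 at offsets 17–17.
U+669FA → 4-byte form F1 A6 A7 BA at offsets 18–21.
Offset 18 falls in char 8's range; it's byte 1 of F1 A6 A7 BA = 0xF1.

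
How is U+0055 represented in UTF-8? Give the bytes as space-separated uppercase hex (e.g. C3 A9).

55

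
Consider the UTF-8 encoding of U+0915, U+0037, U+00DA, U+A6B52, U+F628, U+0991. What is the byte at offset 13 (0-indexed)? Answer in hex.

U+0915 → 3-byte form E0 A4 95 at offsets 0–2.
U+0037 → 1-byte form 37 at offsets 3–3.
U+00DA → 2-byte form C3 9A at offsets 4–5.
U+A6B52 → 4-byte form F2 A6 AD 92 at offsets 6–9.
U+F628 → 3-byte form EF 98 A8 at offsets 10–12.
U+0991 → 3-byte form E0 A6 91 at offsets 13–15.
Offset 13 falls in char 6's range; it's byte 1 of E0 A6 91 = 0xE0.

0xE0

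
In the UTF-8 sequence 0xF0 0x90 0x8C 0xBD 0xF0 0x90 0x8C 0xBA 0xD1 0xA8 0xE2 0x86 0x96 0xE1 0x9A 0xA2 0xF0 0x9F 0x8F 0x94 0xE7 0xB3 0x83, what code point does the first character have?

U+1033D

Offset 0: leading byte 0xF0 = 11110000 → 4-byte char #1 = F0 90 8C BD.
Leading byte 0xF0 = 11110000 matches 11110xxx → 4-byte sequence.
Byte 1: 0xF0 = 11110000, payload 000 (3 bits).
Byte 2: 0x90 = 10010000 (10xxxxxx ✓), payload 010000.
Byte 3: 0x8C = 10001100 (10xxxxxx ✓), payload 001100.
Byte 4: 0xBD = 10111101 (10xxxxxx ✓), payload 111101.
Concatenate: 000010000001100111101 = 0x1033D (21 bits → U+1033D).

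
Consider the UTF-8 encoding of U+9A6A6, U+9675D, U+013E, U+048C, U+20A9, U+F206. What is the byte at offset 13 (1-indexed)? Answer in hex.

0xE2

1-indexed offset 13 is 0-indexed offset 12.
U+9A6A6 → 4-byte form F2 9A 9A A6 at offsets 0–3.
U+9675D → 4-byte form F2 96 9D 9D at offsets 4–7.
U+013E → 2-byte form C4 BE at offsets 8–9.
U+048C → 2-byte form D2 8C at offsets 10–11.
U+20A9 → 3-byte form E2 82 A9 at offsets 12–14.
Offset 12 falls in char 5's range; it's byte 1 of E2 82 A9 = 0xE2.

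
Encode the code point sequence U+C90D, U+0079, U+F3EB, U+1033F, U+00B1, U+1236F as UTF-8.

EC A4 8D 79 EF 8F AB F0 90 8C BF C2 B1 F0 92 8D AF

U+C90D: 3-byte form → EC A4 8D.
U+0079: 1-byte form → 79.
U+F3EB: 3-byte form → EF 8F AB.
U+1033F: 4-byte form → F0 90 8C BF.
U+00B1: 2-byte form → C2 B1.
U+1236F: 4-byte form → F0 92 8D AF.
Concatenated (17 bytes): EC A4 8D 79 EF 8F AB F0 90 8C BF C2 B1 F0 92 8D AF.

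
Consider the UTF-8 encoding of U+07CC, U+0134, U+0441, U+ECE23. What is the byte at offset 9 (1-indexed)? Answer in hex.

0xB8

1-indexed offset 9 is 0-indexed offset 8.
U+07CC → 2-byte form DF 8C at offsets 0–1.
U+0134 → 2-byte form C4 B4 at offsets 2–3.
U+0441 → 2-byte form D1 81 at offsets 4–5.
U+ECE23 → 4-byte form F3 AC B8 A3 at offsets 6–9.
Offset 8 falls in char 4's range; it's byte 3 of F3 AC B8 A3 = 0xB8.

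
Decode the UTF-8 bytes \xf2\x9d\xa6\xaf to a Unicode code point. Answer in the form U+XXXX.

U+9D9AF

Leading byte 0xF2 = 11110010 matches 11110xxx → 4-byte sequence.
Byte 1: 0xF2 = 11110010, payload 010 (3 bits).
Byte 2: 0x9D = 10011101 (10xxxxxx ✓), payload 011101.
Byte 3: 0xA6 = 10100110 (10xxxxxx ✓), payload 100110.
Byte 4: 0xAF = 10101111 (10xxxxxx ✓), payload 101111.
Concatenate: 010011101100110101111 = 0x9D9AF (21 bits → U+9D9AF).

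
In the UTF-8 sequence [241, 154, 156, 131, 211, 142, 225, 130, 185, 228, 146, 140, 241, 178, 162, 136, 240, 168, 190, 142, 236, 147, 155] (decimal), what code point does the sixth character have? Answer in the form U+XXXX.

Offset 0: leading byte 0xF1 = 11110001 → 4-byte char #1 = F1 9A 9C 83.
Offset 4: leading byte 0xD3 = 11010011 → 2-byte char #2 = D3 8E.
Offset 6: leading byte 0xE1 = 11100001 → 3-byte char #3 = E1 82 B9.
Offset 9: leading byte 0xE4 = 11100100 → 3-byte char #4 = E4 92 8C.
Offset 12: leading byte 0xF1 = 11110001 → 4-byte char #5 = F1 B2 A2 88.
Offset 16: leading byte 0xF0 = 11110000 → 4-byte char #6 = F0 A8 BE 8E.
Leading byte 0xF0 = 11110000 matches 11110xxx → 4-byte sequence.
Byte 1: 0xF0 = 11110000, payload 000 (3 bits).
Byte 2: 0xA8 = 10101000 (10xxxxxx ✓), payload 101000.
Byte 3: 0xBE = 10111110 (10xxxxxx ✓), payload 111110.
Byte 4: 0x8E = 10001110 (10xxxxxx ✓), payload 001110.
Concatenate: 000101000111110001110 = 0x28F8E (21 bits → U+28F8E).

U+28F8E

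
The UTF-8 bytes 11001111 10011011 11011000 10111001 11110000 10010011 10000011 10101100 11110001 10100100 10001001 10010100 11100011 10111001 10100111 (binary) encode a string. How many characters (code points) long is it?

Byte at offset 0: 0xCF = 11001111 → 2-byte char (#1). Advance 2.
Byte at offset 2: 0xD8 = 11011000 → 2-byte char (#2). Advance 2.
Byte at offset 4: 0xF0 = 11110000 → 4-byte char (#3). Advance 4.
Byte at offset 8: 0xF1 = 11110001 → 4-byte char (#4). Advance 4.
Byte at offset 12: 0xE3 = 11100011 → 3-byte char (#5). Advance 3.
Reached end at offset 15 after 5 code points.

5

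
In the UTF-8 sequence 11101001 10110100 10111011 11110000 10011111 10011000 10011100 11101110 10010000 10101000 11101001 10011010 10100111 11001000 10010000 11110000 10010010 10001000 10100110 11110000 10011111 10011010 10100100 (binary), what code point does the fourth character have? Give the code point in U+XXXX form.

U+96A7

Offset 0: leading byte 0xE9 = 11101001 → 3-byte char #1 = E9 B4 BB.
Offset 3: leading byte 0xF0 = 11110000 → 4-byte char #2 = F0 9F 98 9C.
Offset 7: leading byte 0xEE = 11101110 → 3-byte char #3 = EE 90 A8.
Offset 10: leading byte 0xE9 = 11101001 → 3-byte char #4 = E9 9A A7.
Leading byte 0xE9 = 11101001 matches 1110xxxx → 3-byte sequence.
Byte 1: 0xE9 = 11101001, payload 1001 (4 bits).
Byte 2: 0x9A = 10011010 (10xxxxxx ✓), payload 011010.
Byte 3: 0xA7 = 10100111 (10xxxxxx ✓), payload 100111.
Concatenate: 1001011010100111 = 0x96A7 (16 bits → U+96A7).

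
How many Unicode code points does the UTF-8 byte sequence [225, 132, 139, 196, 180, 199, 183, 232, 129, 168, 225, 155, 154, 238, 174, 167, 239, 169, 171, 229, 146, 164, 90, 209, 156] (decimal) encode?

10

Byte at offset 0: 0xE1 = 11100001 → 3-byte char (#1). Advance 3.
Byte at offset 3: 0xC4 = 11000100 → 2-byte char (#2). Advance 2.
Byte at offset 5: 0xC7 = 11000111 → 2-byte char (#3). Advance 2.
Byte at offset 7: 0xE8 = 11101000 → 3-byte char (#4). Advance 3.
Byte at offset 10: 0xE1 = 11100001 → 3-byte char (#5). Advance 3.
Byte at offset 13: 0xEE = 11101110 → 3-byte char (#6). Advance 3.
Byte at offset 16: 0xEF = 11101111 → 3-byte char (#7). Advance 3.
Byte at offset 19: 0xE5 = 11100101 → 3-byte char (#8). Advance 3.
Byte at offset 22: 0x5A = 01011010 → 1-byte char (#9). Advance 1.
Byte at offset 23: 0xD1 = 11010001 → 2-byte char (#10). Advance 2.
Reached end at offset 25 after 10 code points.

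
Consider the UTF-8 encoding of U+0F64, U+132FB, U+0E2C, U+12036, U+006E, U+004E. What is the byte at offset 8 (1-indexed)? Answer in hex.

1-indexed offset 8 is 0-indexed offset 7.
U+0F64 → 3-byte form E0 BD A4 at offsets 0–2.
U+132FB → 4-byte form F0 93 8B BB at offsets 3–6.
U+0E2C → 3-byte form E0 B8 AC at offsets 7–9.
Offset 7 falls in char 3's range; it's byte 1 of E0 B8 AC = 0xE0.

0xE0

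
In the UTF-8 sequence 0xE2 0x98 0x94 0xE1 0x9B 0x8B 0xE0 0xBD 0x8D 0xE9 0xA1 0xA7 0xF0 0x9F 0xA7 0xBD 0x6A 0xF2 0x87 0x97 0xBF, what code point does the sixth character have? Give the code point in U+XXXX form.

Offset 0: leading byte 0xE2 = 11100010 → 3-byte char #1 = E2 98 94.
Offset 3: leading byte 0xE1 = 11100001 → 3-byte char #2 = E1 9B 8B.
Offset 6: leading byte 0xE0 = 11100000 → 3-byte char #3 = E0 BD 8D.
Offset 9: leading byte 0xE9 = 11101001 → 3-byte char #4 = E9 A1 A7.
Offset 12: leading byte 0xF0 = 11110000 → 4-byte char #5 = F0 9F A7 BD.
Offset 16: leading byte 0x6A = 01101010 → 1-byte char #6 = 6A.
Leading byte 0x6A = 01101010 matches 0xxxxxxx → 1-byte sequence.
Byte 1: 0x6A = 01101010, payload 1101010 (7 bits).
Concatenate: 1101010 = 0x6A (7 bits → U+006A).

U+006A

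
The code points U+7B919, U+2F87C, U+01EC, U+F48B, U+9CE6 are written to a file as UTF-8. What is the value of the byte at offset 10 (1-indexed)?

1-indexed offset 10 is 0-indexed offset 9.
U+7B919 → 4-byte form F1 BB A4 99 at offsets 0–3.
U+2F87C → 4-byte form F0 AF A1 BC at offsets 4–7.
U+01EC → 2-byte form C7 AC at offsets 8–9.
Offset 9 falls in char 3's range; it's byte 2 of C7 AC = 0xAC.

0xAC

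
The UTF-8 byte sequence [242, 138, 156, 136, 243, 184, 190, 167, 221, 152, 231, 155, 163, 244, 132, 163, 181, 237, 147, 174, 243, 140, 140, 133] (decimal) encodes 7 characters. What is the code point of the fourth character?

U+76E3

Offset 0: leading byte 0xF2 = 11110010 → 4-byte char #1 = F2 8A 9C 88.
Offset 4: leading byte 0xF3 = 11110011 → 4-byte char #2 = F3 B8 BE A7.
Offset 8: leading byte 0xDD = 11011101 → 2-byte char #3 = DD 98.
Offset 10: leading byte 0xE7 = 11100111 → 3-byte char #4 = E7 9B A3.
Leading byte 0xE7 = 11100111 matches 1110xxxx → 3-byte sequence.
Byte 1: 0xE7 = 11100111, payload 0111 (4 bits).
Byte 2: 0x9B = 10011011 (10xxxxxx ✓), payload 011011.
Byte 3: 0xA3 = 10100011 (10xxxxxx ✓), payload 100011.
Concatenate: 0111011011100011 = 0x76E3 (16 bits → U+76E3).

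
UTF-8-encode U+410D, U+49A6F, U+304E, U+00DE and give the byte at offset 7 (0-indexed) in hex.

U+410D → 3-byte form E4 84 8D at offsets 0–2.
U+49A6F → 4-byte form F1 89 A9 AF at offsets 3–6.
U+304E → 3-byte form E3 81 8E at offsets 7–9.
Offset 7 falls in char 3's range; it's byte 1 of E3 81 8E = 0xE3.

0xE3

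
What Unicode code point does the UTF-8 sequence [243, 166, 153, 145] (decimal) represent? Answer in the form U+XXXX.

U+E6651

Leading byte 0xF3 = 11110011 matches 11110xxx → 4-byte sequence.
Byte 1: 0xF3 = 11110011, payload 011 (3 bits).
Byte 2: 0xA6 = 10100110 (10xxxxxx ✓), payload 100110.
Byte 3: 0x99 = 10011001 (10xxxxxx ✓), payload 011001.
Byte 4: 0x91 = 10010001 (10xxxxxx ✓), payload 010001.
Concatenate: 011100110011001010001 = 0xE6651 (21 bits → U+E6651).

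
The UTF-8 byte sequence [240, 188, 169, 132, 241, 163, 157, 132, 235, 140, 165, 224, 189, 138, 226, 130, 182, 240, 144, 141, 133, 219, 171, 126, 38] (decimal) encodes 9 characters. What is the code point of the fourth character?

U+0F4A

Offset 0: leading byte 0xF0 = 11110000 → 4-byte char #1 = F0 BC A9 84.
Offset 4: leading byte 0xF1 = 11110001 → 4-byte char #2 = F1 A3 9D 84.
Offset 8: leading byte 0xEB = 11101011 → 3-byte char #3 = EB 8C A5.
Offset 11: leading byte 0xE0 = 11100000 → 3-byte char #4 = E0 BD 8A.
Leading byte 0xE0 = 11100000 matches 1110xxxx → 3-byte sequence.
Byte 1: 0xE0 = 11100000, payload 0000 (4 bits).
Byte 2: 0xBD = 10111101 (10xxxxxx ✓), payload 111101.
Byte 3: 0x8A = 10001010 (10xxxxxx ✓), payload 001010.
Concatenate: 0000111101001010 = 0xF4A (16 bits → U+0F4A).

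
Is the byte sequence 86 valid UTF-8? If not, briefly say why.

Byte 0x86 = 10000110 has the form 10xxxxxx — a continuation byte — but there is no preceding leading byte.

invalid (continuation byte with no leading byte)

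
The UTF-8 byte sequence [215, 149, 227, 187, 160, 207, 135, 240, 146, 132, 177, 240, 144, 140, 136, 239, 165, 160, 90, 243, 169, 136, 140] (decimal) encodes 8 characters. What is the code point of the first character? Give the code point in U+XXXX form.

U+05D5

Offset 0: leading byte 0xD7 = 11010111 → 2-byte char #1 = D7 95.
Leading byte 0xD7 = 11010111 matches 110xxxxx → 2-byte sequence.
Byte 1: 0xD7 = 11010111, payload 10111 (5 bits).
Byte 2: 0x95 = 10010101 (10xxxxxx ✓), payload 010101.
Concatenate: 10111010101 = 0x5D5 (11 bits → U+05D5).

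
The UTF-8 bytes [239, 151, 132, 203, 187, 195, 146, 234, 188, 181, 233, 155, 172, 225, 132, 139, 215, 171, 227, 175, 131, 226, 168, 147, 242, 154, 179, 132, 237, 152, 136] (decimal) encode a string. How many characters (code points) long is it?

Byte at offset 0: 0xEF = 11101111 → 3-byte char (#1). Advance 3.
Byte at offset 3: 0xCB = 11001011 → 2-byte char (#2). Advance 2.
Byte at offset 5: 0xC3 = 11000011 → 2-byte char (#3). Advance 2.
Byte at offset 7: 0xEA = 11101010 → 3-byte char (#4). Advance 3.
Byte at offset 10: 0xE9 = 11101001 → 3-byte char (#5). Advance 3.
Byte at offset 13: 0xE1 = 11100001 → 3-byte char (#6). Advance 3.
Byte at offset 16: 0xD7 = 11010111 → 2-byte char (#7). Advance 2.
Byte at offset 18: 0xE3 = 11100011 → 3-byte char (#8). Advance 3.
Byte at offset 21: 0xE2 = 11100010 → 3-byte char (#9). Advance 3.
Byte at offset 24: 0xF2 = 11110010 → 4-byte char (#10). Advance 4.
Byte at offset 28: 0xED = 11101101 → 3-byte char (#11). Advance 3.
Reached end at offset 31 after 11 code points.

11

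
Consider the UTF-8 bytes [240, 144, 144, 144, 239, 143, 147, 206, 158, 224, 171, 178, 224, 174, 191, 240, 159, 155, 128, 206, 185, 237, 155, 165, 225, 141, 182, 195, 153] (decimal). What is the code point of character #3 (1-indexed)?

Offset 0: leading byte 0xF0 = 11110000 → 4-byte char #1 = F0 90 90 90.
Offset 4: leading byte 0xEF = 11101111 → 3-byte char #2 = EF 8F 93.
Offset 7: leading byte 0xCE = 11001110 → 2-byte char #3 = CE 9E.
Leading byte 0xCE = 11001110 matches 110xxxxx → 2-byte sequence.
Byte 1: 0xCE = 11001110, payload 01110 (5 bits).
Byte 2: 0x9E = 10011110 (10xxxxxx ✓), payload 011110.
Concatenate: 01110011110 = 0x39E (11 bits → U+039E).

U+039E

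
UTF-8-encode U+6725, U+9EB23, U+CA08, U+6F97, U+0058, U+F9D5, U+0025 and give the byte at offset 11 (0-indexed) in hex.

0xBE

U+6725 → 3-byte form E6 9C A5 at offsets 0–2.
U+9EB23 → 4-byte form F2 9E AC A3 at offsets 3–6.
U+CA08 → 3-byte form EC A8 88 at offsets 7–9.
U+6F97 → 3-byte form E6 BE 97 at offsets 10–12.
Offset 11 falls in char 4's range; it's byte 2 of E6 BE 97 = 0xBE.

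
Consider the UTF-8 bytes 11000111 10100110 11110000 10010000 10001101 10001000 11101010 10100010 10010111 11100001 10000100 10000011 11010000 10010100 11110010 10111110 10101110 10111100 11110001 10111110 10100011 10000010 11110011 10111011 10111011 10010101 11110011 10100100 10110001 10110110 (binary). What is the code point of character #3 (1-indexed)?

U+A897

Offset 0: leading byte 0xC7 = 11000111 → 2-byte char #1 = C7 A6.
Offset 2: leading byte 0xF0 = 11110000 → 4-byte char #2 = F0 90 8D 88.
Offset 6: leading byte 0xEA = 11101010 → 3-byte char #3 = EA A2 97.
Leading byte 0xEA = 11101010 matches 1110xxxx → 3-byte sequence.
Byte 1: 0xEA = 11101010, payload 1010 (4 bits).
Byte 2: 0xA2 = 10100010 (10xxxxxx ✓), payload 100010.
Byte 3: 0x97 = 10010111 (10xxxxxx ✓), payload 010111.
Concatenate: 1010100010010111 = 0xA897 (16 bits → U+A897).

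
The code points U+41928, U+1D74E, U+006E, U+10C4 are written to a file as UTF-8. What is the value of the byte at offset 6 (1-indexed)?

1-indexed offset 6 is 0-indexed offset 5.
U+41928 → 4-byte form F1 81 A4 A8 at offsets 0–3.
U+1D74E → 4-byte form F0 9D 9D 8E at offsets 4–7.
Offset 5 falls in char 2's range; it's byte 2 of F0 9D 9D 8E = 0x9D.

0x9D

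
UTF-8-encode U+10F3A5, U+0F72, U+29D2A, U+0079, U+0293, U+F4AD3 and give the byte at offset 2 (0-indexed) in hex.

0x8E

U+10F3A5 → 4-byte form F4 8F 8E A5 at offsets 0–3.
Offset 2 falls in char 1's range; it's byte 3 of F4 8F 8E A5 = 0x8E.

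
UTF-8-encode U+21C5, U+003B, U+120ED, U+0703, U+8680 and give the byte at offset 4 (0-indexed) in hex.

0xF0

U+21C5 → 3-byte form E2 87 85 at offsets 0–2.
U+003B → 1-byte form 3B at offsets 3–3.
U+120ED → 4-byte form F0 92 83 AD at offsets 4–7.
Offset 4 falls in char 3's range; it's byte 1 of F0 92 83 AD = 0xF0.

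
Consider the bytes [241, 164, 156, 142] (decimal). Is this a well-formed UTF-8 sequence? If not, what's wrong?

Leading byte 0xF1 = 11110001 → 4-byte form.
Continuation bytes 0xA4=10100100, 0x9C=10011100, 0x8E=10001110 all match 10xxxxxx.
Decoded value 0x6470E is ≥ 0x10000 (shortest form) and not a surrogate.

valid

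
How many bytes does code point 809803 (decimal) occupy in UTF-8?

U+C5B4B = 0xC5B4B. UTF-8 uses 1 byte below 0x80, 2 below 0x800, 3 below 0x10000, 4 up to 0x10FFFF. 0xC5B4B is in U+10000–U+10FFFF → 4 bytes.

4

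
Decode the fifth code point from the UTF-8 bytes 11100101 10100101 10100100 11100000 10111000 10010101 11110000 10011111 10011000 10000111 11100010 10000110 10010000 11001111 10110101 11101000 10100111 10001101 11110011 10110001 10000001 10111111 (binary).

U+03F5

Offset 0: leading byte 0xE5 = 11100101 → 3-byte char #1 = E5 A5 A4.
Offset 3: leading byte 0xE0 = 11100000 → 3-byte char #2 = E0 B8 95.
Offset 6: leading byte 0xF0 = 11110000 → 4-byte char #3 = F0 9F 98 87.
Offset 10: leading byte 0xE2 = 11100010 → 3-byte char #4 = E2 86 90.
Offset 13: leading byte 0xCF = 11001111 → 2-byte char #5 = CF B5.
Leading byte 0xCF = 11001111 matches 110xxxxx → 2-byte sequence.
Byte 1: 0xCF = 11001111, payload 01111 (5 bits).
Byte 2: 0xB5 = 10110101 (10xxxxxx ✓), payload 110101.
Concatenate: 01111110101 = 0x3F5 (11 bits → U+03F5).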